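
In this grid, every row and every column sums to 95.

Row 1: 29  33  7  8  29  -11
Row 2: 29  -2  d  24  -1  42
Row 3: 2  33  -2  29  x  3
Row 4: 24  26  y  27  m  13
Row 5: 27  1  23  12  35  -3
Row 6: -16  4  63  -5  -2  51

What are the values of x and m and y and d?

Row 3 has 2 + 33 − 2 + 29 + 3 = 65; the blank must be 95 − 65 = 30.
Row 2 has 29 − 2 + 24 − 1 + 42 = 92; the blank must be 95 − 92 = 3.
Column 5 has 29 − 1 + 30 + 35 − 2 = 91; the blank must be 95 − 91 = 4.
Row 4 has 24 + 26 + 27 + 4 + 13 = 94; the blank must be 95 − 94 = 1.

x = 30, m = 4, y = 1, d = 3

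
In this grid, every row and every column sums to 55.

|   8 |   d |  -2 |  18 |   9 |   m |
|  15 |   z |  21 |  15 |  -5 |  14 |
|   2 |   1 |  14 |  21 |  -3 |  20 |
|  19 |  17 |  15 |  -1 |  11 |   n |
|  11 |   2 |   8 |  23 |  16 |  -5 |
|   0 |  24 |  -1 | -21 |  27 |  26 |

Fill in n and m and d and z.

Row 2 has 15 + 21 + 15 − 5 + 14 = 60; the blank must be 55 − 60 = -5.
Column 2 has -5 + 1 + 17 + 2 + 24 = 39; the blank must be 55 − 39 = 16.
Row 4 has 19 + 17 + 15 − 1 + 11 = 61; the blank must be 55 − 61 = -6.
Row 1 has 8 + 16 − 2 + 18 + 9 = 49; the blank must be 55 − 49 = 6.

n = -6, m = 6, d = 16, z = -5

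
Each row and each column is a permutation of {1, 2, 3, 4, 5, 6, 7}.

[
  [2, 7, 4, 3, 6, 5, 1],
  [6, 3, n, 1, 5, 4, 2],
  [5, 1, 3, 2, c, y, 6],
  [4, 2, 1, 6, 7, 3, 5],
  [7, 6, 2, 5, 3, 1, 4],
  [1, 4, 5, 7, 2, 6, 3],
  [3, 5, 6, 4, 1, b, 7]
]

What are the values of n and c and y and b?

n = 7, c = 4, y = 7, b = 2

At (row 2, col 3): row 2 already has {1, 2, 3, 4, 5, 6}, so the value is 7.
At (row 3, col 5): column 5 already has {1, 2, 3, 5, 6, 7}, so the value is 4.
At (row 3, col 6): row 3 already has {1, 2, 3, 4, 5, 6}, so the value is 7.
Cell (7,6): row 7 already has {1, 3, 4, 5, 6, 7} → 2.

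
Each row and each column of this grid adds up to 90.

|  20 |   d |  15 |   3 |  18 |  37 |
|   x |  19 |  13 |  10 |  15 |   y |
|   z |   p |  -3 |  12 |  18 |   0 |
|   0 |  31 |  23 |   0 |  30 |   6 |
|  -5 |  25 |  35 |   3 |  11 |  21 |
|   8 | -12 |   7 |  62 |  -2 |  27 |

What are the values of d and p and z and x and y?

d = -3, p = 30, z = 33, x = 34, y = -1

Row 1: 20 + 15 + 3 + 18 + 37 = 93, so its missing entry is 90 − 93 = -3.
Column 2: -3 + 19 + 31 + 25 − 12 = 60, so its missing entry is 90 − 60 = 30.
Column 6: 37 + 0 + 6 + 21 + 27 = 91, so its missing entry is 90 − 91 = -1.
Row 3: 30 − 3 + 12 + 18 + 0 = 57, so its missing entry is 90 − 57 = 33.
Row 2: 19 + 13 + 10 + 15 − 1 = 56, so its missing entry is 90 − 56 = 34.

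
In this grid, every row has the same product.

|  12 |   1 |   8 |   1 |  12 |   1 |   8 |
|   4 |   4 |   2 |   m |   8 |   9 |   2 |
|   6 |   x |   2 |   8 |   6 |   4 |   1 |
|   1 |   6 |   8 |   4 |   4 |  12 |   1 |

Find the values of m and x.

Rows 1 and 4 each multiply to 9216, so every row has product 9216.
Row 2: 4×4×2×8×9×2 = 4608, so the missing entry is 9216 ÷ 4608 = 2.
Row 3: 6×2×8×6×4×1 = 2304, so the missing entry is 9216 ÷ 2304 = 4.

m = 2, x = 4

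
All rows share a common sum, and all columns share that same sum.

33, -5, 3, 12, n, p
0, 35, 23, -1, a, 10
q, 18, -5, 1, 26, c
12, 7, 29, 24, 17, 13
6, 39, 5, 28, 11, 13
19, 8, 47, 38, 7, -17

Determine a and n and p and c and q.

Rows 4 and 5 both sum to 102, so that's the common total.
The known cells in column 1 total 70, leaving 102 − 70 = 32 for the blank.
The known cells in row 2 total 67, leaving 102 − 67 = 35 for the blank.
The known cells in column 5 total 96, leaving 102 − 96 = 6 for the blank.
The known cells in row 1 total 49, leaving 102 − 49 = 53 for the blank.
The known cells in row 3 total 72, leaving 102 − 72 = 30 for the blank.

a = 35, n = 6, p = 53, c = 30, q = 32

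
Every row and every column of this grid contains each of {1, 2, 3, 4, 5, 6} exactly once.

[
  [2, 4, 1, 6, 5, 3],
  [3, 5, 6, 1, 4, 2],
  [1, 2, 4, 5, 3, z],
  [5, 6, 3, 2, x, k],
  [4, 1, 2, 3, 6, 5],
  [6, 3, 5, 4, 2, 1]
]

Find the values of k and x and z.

Cell (3,6): row 3 already has {1, 2, 3, 4, 5} → 6.
At (row 4, col 5): column 5 already has {2, 3, 4, 5, 6}, so the value is 1.
At (row 4, col 6): row 4 already has {1, 2, 3, 5, 6}, so the value is 4.

k = 4, x = 1, z = 6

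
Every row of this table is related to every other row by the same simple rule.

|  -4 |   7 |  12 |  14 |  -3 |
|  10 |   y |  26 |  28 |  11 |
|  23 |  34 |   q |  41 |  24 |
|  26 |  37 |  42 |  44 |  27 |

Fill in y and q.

y = 21, q = 39

The difference between any two rows is the same in every column — this is an addition table with the headers hidden.
Row 2 minus row 1 is 11 − (-3) = 14, so its entry in column 2 is 7 + 14 = 21.
Row 3 minus row 1 is 24 − (-3) = 27, so its entry in column 3 is 12 + 27 = 39.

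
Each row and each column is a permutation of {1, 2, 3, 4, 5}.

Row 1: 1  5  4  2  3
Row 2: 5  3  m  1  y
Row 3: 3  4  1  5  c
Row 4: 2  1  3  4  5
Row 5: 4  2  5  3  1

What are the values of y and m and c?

y = 4, m = 2, c = 2

Cell (3,5): row 3 already has {1, 3, 4, 5} → 2.
For row 2, column 3: column 3 already has {1, 3, 4, 5}; that leaves 2.
For row 2, column 5: row 2 already has {1, 2, 3, 5}; that leaves 4.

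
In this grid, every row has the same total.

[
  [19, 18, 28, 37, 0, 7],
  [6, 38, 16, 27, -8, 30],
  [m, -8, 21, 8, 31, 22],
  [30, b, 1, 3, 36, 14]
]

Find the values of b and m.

Rows 1 and 2 both add up to 109, so every row sums to 109.
Row 4: 30 + 1 + 3 + 36 + 14 = 84, so the missing entry is 109 − 84 = 25.
Row 3: -8 + 21 + 8 + 31 + 22 = 74, so the missing entry is 109 − 74 = 35.

b = 25, m = 35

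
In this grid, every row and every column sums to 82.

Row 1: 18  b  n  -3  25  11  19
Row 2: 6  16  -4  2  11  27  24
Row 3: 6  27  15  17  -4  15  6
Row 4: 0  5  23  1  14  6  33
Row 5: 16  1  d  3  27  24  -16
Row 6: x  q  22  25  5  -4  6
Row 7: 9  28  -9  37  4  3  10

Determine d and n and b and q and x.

Row 5: 16 + 1 + 3 + 27 + 24 − 16 = 55, so its missing entry is 82 − 55 = 27.
Column 3: -4 + 15 + 23 + 27 + 22 − 9 = 74, so its missing entry is 82 − 74 = 8.
Row 1: 18 + 8 − 3 + 25 + 11 + 19 = 78, so its missing entry is 82 − 78 = 4.
Column 2: 4 + 16 + 27 + 5 + 1 + 28 = 81, so its missing entry is 82 − 81 = 1.
Row 6: 1 + 22 + 25 + 5 − 4 + 6 = 55, so its missing entry is 82 − 55 = 27.

d = 27, n = 8, b = 4, q = 1, x = 27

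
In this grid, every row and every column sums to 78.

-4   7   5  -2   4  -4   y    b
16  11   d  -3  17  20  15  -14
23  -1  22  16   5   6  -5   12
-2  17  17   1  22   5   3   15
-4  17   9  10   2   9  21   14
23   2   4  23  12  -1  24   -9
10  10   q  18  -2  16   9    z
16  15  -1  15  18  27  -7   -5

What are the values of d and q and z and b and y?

d = 16, q = 6, z = 11, b = 54, y = 18

Row 2: 16 + 11 − 3 + 17 + 20 + 15 − 14 = 62, so its missing entry is 78 − 62 = 16.
Column 3: 5 + 16 + 22 + 17 + 9 + 4 − 1 = 72, so its missing entry is 78 − 72 = 6.
Column 7: 15 − 5 + 3 + 21 + 24 + 9 − 7 = 60, so its missing entry is 78 − 60 = 18.
Row 1: -4 + 7 + 5 − 2 + 4 − 4 + 18 = 24, so its missing entry is 78 − 24 = 54.
Row 7: 10 + 10 + 6 + 18 − 2 + 16 + 9 = 67, so its missing entry is 78 − 67 = 11.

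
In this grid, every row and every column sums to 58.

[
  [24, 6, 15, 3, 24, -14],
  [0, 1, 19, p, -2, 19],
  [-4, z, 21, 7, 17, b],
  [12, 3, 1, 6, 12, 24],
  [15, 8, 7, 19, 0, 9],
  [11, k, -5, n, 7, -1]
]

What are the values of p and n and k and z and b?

p = 21, n = 2, k = 44, z = -4, b = 21

The known cells in column 6 total 37, leaving 58 − 37 = 21 for the blank.
The known cells in row 3 total 62, leaving 58 − 62 = -4 for the blank.
The known cells in column 2 total 14, leaving 58 − 14 = 44 for the blank.
The known cells in row 6 total 56, leaving 58 − 56 = 2 for the blank.
The known cells in row 2 total 37, leaving 58 − 37 = 21 for the blank.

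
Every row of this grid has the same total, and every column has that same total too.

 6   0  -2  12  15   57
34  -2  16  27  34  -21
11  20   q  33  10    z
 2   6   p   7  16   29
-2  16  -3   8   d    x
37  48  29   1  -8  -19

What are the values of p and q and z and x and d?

p = 28, q = 20, z = -6, x = 48, d = 21

Rows 1 and 2 both sum to 88, so that's the common total.
Column 5: 15 + 34 + 10 + 16 − 8 = 67, so its missing entry is 88 − 67 = 21.
Row 5: -2 + 16 − 3 + 8 + 21 = 40, so its missing entry is 88 − 40 = 48.
Row 4: 2 + 6 + 7 + 16 + 29 = 60, so its missing entry is 88 − 60 = 28.
Column 3: -2 + 16 + 28 − 3 + 29 = 68, so its missing entry is 88 − 68 = 20.
Row 3: 11 + 20 + 20 + 33 + 10 = 94, so its missing entry is 88 − 94 = -6.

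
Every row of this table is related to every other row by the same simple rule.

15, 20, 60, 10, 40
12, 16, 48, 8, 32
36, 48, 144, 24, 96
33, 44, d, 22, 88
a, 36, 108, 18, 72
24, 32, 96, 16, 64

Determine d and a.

Each row is a constant multiple of every other row — this is a multiplication table with the headers hidden.
Row 4 is 88/40 = 11/5 times row 1, so its entry in column 3 is 60 × 11/5 = 132.
Row 5 is 72/40 = 9/5 times row 1, so its entry in column 1 is 15 × 9/5 = 27.

d = 132, a = 27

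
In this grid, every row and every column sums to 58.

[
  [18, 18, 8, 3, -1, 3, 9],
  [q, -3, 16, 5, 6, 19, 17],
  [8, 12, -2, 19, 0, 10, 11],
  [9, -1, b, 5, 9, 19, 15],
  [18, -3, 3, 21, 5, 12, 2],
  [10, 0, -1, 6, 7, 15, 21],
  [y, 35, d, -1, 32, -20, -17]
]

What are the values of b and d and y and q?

The known cells in row 2 total 60, leaving 58 − 60 = -2 for the blank.
The known cells in row 4 total 56, leaving 58 − 56 = 2 for the blank.
The known cells in column 3 total 26, leaving 58 − 26 = 32 for the blank.
The known cells in row 7 total 61, leaving 58 − 61 = -3 for the blank.

b = 2, d = 32, y = -3, q = -2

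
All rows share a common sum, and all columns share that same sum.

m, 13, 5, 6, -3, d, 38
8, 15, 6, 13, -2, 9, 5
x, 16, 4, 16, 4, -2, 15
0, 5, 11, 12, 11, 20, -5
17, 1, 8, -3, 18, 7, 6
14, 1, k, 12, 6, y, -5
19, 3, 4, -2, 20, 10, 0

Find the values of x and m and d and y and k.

x = 1, m = -5, d = 0, y = 10, k = 16

Rows 2 and 4 both sum to 54, so that's the common total.
Row 3: 16 + 4 + 16 + 4 − 2 + 15 = 53, so its missing entry is 54 − 53 = 1.
Column 1: 8 + 1 + 0 + 17 + 14 + 19 = 59, so its missing entry is 54 − 59 = -5.
Row 1: -5 + 13 + 5 + 6 − 3 + 38 = 54, so its missing entry is 54 − 54 = 0.
Column 6: 0 + 9 − 2 + 20 + 7 + 10 = 44, so its missing entry is 54 − 44 = 10.
Row 6: 14 + 1 + 12 + 6 + 10 − 5 = 38, so its missing entry is 54 − 38 = 16.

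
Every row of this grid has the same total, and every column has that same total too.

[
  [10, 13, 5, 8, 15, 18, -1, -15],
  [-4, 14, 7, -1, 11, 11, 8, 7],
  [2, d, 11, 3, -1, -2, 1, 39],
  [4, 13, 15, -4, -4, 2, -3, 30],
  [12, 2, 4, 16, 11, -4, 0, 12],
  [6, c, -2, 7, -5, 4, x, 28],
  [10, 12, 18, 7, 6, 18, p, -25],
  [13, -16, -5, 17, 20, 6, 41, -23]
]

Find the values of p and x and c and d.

p = 7, x = 0, c = 15, d = 0

Rows 1 and 2 both sum to 53, so that's the common total.
The known cells in row 7 total 46, leaving 53 − 46 = 7 for the blank.
The known cells in row 3 total 53, leaving 53 − 53 = 0 for the blank.
The known cells in column 2 total 38, leaving 53 − 38 = 15 for the blank.
The known cells in row 6 total 53, leaving 53 − 53 = 0 for the blank.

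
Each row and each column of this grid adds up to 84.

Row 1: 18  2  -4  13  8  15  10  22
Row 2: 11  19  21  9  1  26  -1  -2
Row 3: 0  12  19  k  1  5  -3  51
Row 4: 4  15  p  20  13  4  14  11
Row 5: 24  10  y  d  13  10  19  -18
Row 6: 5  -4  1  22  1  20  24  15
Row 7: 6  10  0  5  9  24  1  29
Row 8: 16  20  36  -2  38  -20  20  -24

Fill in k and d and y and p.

k = -1, d = 18, y = 8, p = 3

Row 3: 0 + 12 + 19 + 1 + 5 − 3 + 51 = 85, so its missing entry is 84 − 85 = -1.
Row 4: 4 + 15 + 20 + 13 + 4 + 14 + 11 = 81, so its missing entry is 84 − 81 = 3.
Column 3: -4 + 21 + 19 + 3 + 1 + 0 + 36 = 76, so its missing entry is 84 − 76 = 8.
Row 5: 24 + 10 + 8 + 13 + 10 + 19 − 18 = 66, so its missing entry is 84 − 66 = 18.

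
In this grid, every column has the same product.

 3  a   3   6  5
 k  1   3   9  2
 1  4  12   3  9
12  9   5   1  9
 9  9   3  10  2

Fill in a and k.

Columns 3 and 4 each multiply to 1620, so every column has product 1620.
Column 2: 1×4×9×9 = 324, so the missing entry is 1620 ÷ 324 = 5.
Column 1: 3×1×12×9 = 324, so the missing entry is 1620 ÷ 324 = 5.

a = 5, k = 5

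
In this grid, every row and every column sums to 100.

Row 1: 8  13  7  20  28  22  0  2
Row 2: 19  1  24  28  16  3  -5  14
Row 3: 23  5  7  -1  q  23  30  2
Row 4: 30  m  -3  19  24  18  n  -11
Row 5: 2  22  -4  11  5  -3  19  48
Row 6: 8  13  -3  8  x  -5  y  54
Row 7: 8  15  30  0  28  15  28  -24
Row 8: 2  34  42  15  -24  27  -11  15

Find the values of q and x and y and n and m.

Row 3 has 23 + 5 + 7 − 1 + 23 + 30 + 2 = 89; the blank must be 100 − 89 = 11.
Column 2 has 13 + 1 + 5 + 22 + 13 + 15 + 34 = 103; the blank must be 100 − 103 = -3.
Column 5 has 28 + 16 + 11 + 24 + 5 + 28 − 24 = 88; the blank must be 100 − 88 = 12.
Row 6 has 8 + 13 − 3 + 8 + 12 − 5 + 54 = 87; the blank must be 100 − 87 = 13.
Row 4 has 30 − 3 − 3 + 19 + 24 + 18 − 11 = 74; the blank must be 100 − 74 = 26.

q = 11, x = 12, y = 13, n = 26, m = -3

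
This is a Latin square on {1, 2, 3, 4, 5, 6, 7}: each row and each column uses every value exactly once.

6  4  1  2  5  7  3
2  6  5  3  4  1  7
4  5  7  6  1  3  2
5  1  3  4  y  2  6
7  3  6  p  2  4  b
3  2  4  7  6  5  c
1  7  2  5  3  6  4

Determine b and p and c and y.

Cell (4,5): row 4 already has {1, 2, 3, 4, 5, 6} → 7.
Cell (6,7): row 6 already has {2, 3, 4, 5, 6, 7} → 1.
At (row 5, col 7): column 7 already has {1, 2, 3, 4, 6, 7}, so the value is 5.
Cell (5,4): row 5 already has {2, 3, 4, 5, 6, 7} → 1.

b = 5, p = 1, c = 1, y = 7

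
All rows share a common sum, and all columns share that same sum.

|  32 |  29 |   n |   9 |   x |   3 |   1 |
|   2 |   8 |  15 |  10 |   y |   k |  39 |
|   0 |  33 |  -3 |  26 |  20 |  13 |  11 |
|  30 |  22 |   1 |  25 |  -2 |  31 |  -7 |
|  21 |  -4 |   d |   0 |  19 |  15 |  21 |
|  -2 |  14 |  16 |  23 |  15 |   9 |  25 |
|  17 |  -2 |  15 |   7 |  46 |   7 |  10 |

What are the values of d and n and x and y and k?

d = 28, n = 28, x = -2, y = 4, k = 22

Rows 3 and 4 both sum to 100, so that's the common total.
Column 6: 3 + 13 + 31 + 15 + 9 + 7 = 78, so its missing entry is 100 − 78 = 22.
Row 2: 2 + 8 + 15 + 10 + 22 + 39 = 96, so its missing entry is 100 − 96 = 4.
Column 5: 4 + 20 − 2 + 19 + 15 + 46 = 102, so its missing entry is 100 − 102 = -2.
Row 5: 21 − 4 + 0 + 19 + 15 + 21 = 72, so its missing entry is 100 − 72 = 28.
Row 1: 32 + 29 + 9 − 2 + 3 + 1 = 72, so its missing entry is 100 − 72 = 28.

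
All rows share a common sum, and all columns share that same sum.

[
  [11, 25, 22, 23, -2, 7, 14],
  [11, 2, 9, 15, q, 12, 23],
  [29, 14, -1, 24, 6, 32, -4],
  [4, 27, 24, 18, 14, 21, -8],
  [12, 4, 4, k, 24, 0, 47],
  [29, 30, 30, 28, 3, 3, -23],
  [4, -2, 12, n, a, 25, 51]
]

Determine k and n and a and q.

k = 9, n = -17, a = 27, q = 28

Rows 1 and 3 both sum to 100, so that's the common total.
Row 2: 11 + 2 + 9 + 15 + 12 + 23 = 72, so its missing entry is 100 − 72 = 28.
Column 5: -2 + 28 + 6 + 14 + 24 + 3 = 73, so its missing entry is 100 − 73 = 27.
Row 7: 4 − 2 + 12 + 27 + 25 + 51 = 117, so its missing entry is 100 − 117 = -17.
Row 5: 12 + 4 + 4 + 24 + 0 + 47 = 91, so its missing entry is 100 − 91 = 9.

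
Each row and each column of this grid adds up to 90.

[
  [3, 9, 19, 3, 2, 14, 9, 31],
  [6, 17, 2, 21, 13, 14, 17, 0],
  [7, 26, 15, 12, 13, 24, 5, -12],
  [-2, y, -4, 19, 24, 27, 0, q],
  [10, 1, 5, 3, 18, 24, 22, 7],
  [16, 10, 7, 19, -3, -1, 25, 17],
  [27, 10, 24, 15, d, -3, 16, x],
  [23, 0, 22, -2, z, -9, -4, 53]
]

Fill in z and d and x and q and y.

Row 8 has 23 + 0 + 22 − 2 − 9 − 4 + 53 = 83; the blank must be 90 − 83 = 7.
Column 2 has 9 + 17 + 26 + 1 + 10 + 10 + 0 = 73; the blank must be 90 − 73 = 17.
Row 4 has -2 + 17 − 4 + 19 + 24 + 27 + 0 = 81; the blank must be 90 − 81 = 9.
Column 5 has 2 + 13 + 13 + 24 + 18 − 3 + 7 = 74; the blank must be 90 − 74 = 16.
Row 7 has 27 + 10 + 24 + 15 + 16 − 3 + 16 = 105; the blank must be 90 − 105 = -15.

z = 7, d = 16, x = -15, q = 9, y = 17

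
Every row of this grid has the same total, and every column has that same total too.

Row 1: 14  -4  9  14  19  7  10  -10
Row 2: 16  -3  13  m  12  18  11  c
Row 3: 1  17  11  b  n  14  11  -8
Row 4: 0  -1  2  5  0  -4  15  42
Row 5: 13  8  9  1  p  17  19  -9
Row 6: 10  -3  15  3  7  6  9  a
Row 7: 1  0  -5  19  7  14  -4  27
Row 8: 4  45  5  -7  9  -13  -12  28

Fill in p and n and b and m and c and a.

p = 1, n = 4, b = 9, m = 15, c = -23, a = 12

Rows 1 and 4 both sum to 59, so that's the common total.
The known cells in row 5 total 58, leaving 59 − 58 = 1 for the blank.
The known cells in column 5 total 55, leaving 59 − 55 = 4 for the blank.
The known cells in row 6 total 47, leaving 59 − 47 = 12 for the blank.
The known cells in row 3 total 50, leaving 59 − 50 = 9 for the blank.
The known cells in column 8 total 82, leaving 59 − 82 = -23 for the blank.
The known cells in row 2 total 44, leaving 59 − 44 = 15 for the blank.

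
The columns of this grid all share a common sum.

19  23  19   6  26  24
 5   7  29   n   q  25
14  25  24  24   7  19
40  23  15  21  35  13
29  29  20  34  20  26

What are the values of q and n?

The complete columns each total 107.
Column 5 is missing 107 − 88 = 19 (since 26 + 7 + 35 + 20 = 88).
Column 4 is missing 107 − 85 = 22 (since 6 + 24 + 21 + 34 = 85).

q = 19, n = 22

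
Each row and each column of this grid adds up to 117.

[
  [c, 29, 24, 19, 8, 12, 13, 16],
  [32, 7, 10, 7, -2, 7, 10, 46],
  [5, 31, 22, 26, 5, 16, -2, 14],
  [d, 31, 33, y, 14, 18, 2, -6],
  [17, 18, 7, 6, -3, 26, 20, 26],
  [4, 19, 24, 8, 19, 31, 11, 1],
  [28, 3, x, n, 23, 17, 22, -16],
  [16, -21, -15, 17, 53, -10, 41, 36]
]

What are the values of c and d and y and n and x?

c = -4, d = 19, y = 6, n = 28, x = 12

Column 3 has 24 + 10 + 22 + 33 + 7 + 24 − 15 = 105; the blank must be 117 − 105 = 12.
Row 1 has 29 + 24 + 19 + 8 + 12 + 13 + 16 = 121; the blank must be 117 − 121 = -4.
Column 1 has -4 + 32 + 5 + 17 + 4 + 28 + 16 = 98; the blank must be 117 − 98 = 19.
Row 4 has 19 + 31 + 33 + 14 + 18 + 2 − 6 = 111; the blank must be 117 − 111 = 6.
Row 7 has 28 + 3 + 12 + 23 + 17 + 22 − 16 = 89; the blank must be 117 − 89 = 28.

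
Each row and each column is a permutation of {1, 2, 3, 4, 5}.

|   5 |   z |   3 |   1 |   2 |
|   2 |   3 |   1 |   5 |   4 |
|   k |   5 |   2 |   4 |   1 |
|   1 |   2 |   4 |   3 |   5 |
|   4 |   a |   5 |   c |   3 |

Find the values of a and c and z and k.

At (row 1, col 2): row 1 already has {1, 2, 3, 5}, so the value is 4.
At (row 5, col 2): column 2 already has {2, 3, 4, 5}, so the value is 1.
For row 3, column 1: row 3 already has {1, 2, 4, 5}; that leaves 3.
At (row 5, col 4): row 5 already has {1, 3, 4, 5}, so the value is 2.

a = 1, c = 2, z = 4, k = 3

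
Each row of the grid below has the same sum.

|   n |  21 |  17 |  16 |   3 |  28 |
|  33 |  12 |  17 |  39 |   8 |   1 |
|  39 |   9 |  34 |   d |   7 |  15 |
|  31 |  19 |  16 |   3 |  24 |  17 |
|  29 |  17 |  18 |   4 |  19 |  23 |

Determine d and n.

d = 6, n = 25

Rows 4 and 5 both add up to 110, so every row sums to 110.
Row 3: 39 + 9 + 34 + 7 + 15 = 104, so the missing entry is 110 − 104 = 6.
Row 1: 21 + 17 + 16 + 3 + 28 = 85, so the missing entry is 110 − 85 = 25.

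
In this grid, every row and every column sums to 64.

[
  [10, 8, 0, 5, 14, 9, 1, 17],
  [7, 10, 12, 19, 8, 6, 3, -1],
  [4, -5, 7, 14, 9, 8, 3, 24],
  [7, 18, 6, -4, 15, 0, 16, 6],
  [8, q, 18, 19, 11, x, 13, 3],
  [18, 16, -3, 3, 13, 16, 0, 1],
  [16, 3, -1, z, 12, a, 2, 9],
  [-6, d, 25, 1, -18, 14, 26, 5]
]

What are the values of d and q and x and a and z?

d = 17, q = -3, x = -5, a = 16, z = 7

Row 8 has -6 + 25 + 1 − 18 + 14 + 26 + 5 = 47; the blank must be 64 − 47 = 17.
Column 4 has 5 + 19 + 14 − 4 + 19 + 3 + 1 = 57; the blank must be 64 − 57 = 7.
Row 7 has 16 + 3 − 1 + 7 + 12 + 2 + 9 = 48; the blank must be 64 − 48 = 16.
Column 6 has 9 + 6 + 8 + 0 + 16 + 16 + 14 = 69; the blank must be 64 − 69 = -5.
Row 5 has 8 + 18 + 19 + 11 − 5 + 13 + 3 = 67; the blank must be 64 − 67 = -3.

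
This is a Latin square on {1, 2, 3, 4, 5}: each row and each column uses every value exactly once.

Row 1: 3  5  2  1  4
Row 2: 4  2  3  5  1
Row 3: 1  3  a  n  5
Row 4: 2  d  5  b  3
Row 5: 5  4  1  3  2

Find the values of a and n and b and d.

At (row 4, col 2): column 2 already has {2, 3, 4, 5}, so the value is 1.
For row 4, column 4: row 4 already has {1, 2, 3, 5}; that leaves 4.
At (row 3, col 4): column 4 already has {1, 3, 4, 5}, so the value is 2.
Cell (3,3): row 3 already has {1, 2, 3, 5} → 4.

a = 4, n = 2, b = 4, d = 1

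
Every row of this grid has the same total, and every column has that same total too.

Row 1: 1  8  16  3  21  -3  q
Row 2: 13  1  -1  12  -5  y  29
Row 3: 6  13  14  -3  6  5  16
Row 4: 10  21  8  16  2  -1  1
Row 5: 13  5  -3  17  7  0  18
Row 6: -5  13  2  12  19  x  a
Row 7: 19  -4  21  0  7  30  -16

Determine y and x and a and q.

Rows 3 and 4 both sum to 57, so that's the common total.
The known cells in row 1 total 46, leaving 57 − 46 = 11 for the blank.
The known cells in column 7 total 59, leaving 57 − 59 = -2 for the blank.
The known cells in row 6 total 39, leaving 57 − 39 = 18 for the blank.
The known cells in row 2 total 49, leaving 57 − 49 = 8 for the blank.

y = 8, x = 18, a = -2, q = 11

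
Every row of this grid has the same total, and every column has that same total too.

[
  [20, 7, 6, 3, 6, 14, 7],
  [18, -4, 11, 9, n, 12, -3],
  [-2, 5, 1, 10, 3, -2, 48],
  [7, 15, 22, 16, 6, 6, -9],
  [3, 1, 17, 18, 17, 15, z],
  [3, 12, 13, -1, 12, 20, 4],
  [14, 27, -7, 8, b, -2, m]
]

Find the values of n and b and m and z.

Rows 1 and 3 both sum to 63, so that's the common total.
Row 5 has 3 + 1 + 17 + 18 + 17 + 15 = 71; the blank must be 63 − 71 = -8.
Column 7 has 7 − 3 + 48 − 9 − 8 + 4 = 39; the blank must be 63 − 39 = 24.
Row 7 has 14 + 27 − 7 + 8 − 2 + 24 = 64; the blank must be 63 − 64 = -1.
Row 2 has 18 − 4 + 11 + 9 + 12 − 3 = 43; the blank must be 63 − 43 = 20.

n = 20, b = -1, m = 24, z = -8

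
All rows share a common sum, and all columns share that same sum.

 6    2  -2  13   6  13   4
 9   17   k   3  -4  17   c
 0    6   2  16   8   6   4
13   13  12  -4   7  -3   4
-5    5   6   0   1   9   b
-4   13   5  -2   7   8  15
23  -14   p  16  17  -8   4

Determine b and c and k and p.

b = 26, c = -15, k = 15, p = 4

Rows 1 and 3 both sum to 42, so that's the common total.
Row 5: -5 + 5 + 6 + 0 + 1 + 9 = 16, so its missing entry is 42 − 16 = 26.
Column 7: 4 + 4 + 4 + 26 + 15 + 4 = 57, so its missing entry is 42 − 57 = -15.
Row 2: 9 + 17 + 3 − 4 + 17 − 15 = 27, so its missing entry is 42 − 27 = 15.
Row 7: 23 − 14 + 16 + 17 − 8 + 4 = 38, so its missing entry is 42 − 38 = 4.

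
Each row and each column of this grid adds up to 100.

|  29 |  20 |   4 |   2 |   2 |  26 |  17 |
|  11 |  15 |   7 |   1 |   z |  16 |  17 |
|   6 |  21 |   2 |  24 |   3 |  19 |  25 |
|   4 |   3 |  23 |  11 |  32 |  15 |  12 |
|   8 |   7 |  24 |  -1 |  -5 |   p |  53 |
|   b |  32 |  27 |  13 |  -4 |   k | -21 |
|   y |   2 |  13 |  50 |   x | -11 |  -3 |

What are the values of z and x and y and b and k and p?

z = 33, x = 39, y = 10, b = 32, k = 21, p = 14

Row 2: 11 + 15 + 7 + 1 + 16 + 17 = 67, so its missing entry is 100 − 67 = 33.
Column 5: 2 + 33 + 3 + 32 − 5 − 4 = 61, so its missing entry is 100 − 61 = 39.
Row 5: 8 + 7 + 24 − 1 − 5 + 53 = 86, so its missing entry is 100 − 86 = 14.
Column 6: 26 + 16 + 19 + 15 + 14 − 11 = 79, so its missing entry is 100 − 79 = 21.
Row 6: 32 + 27 + 13 − 4 + 21 − 21 = 68, so its missing entry is 100 − 68 = 32.
Row 7: 2 + 13 + 50 + 39 − 11 − 3 = 90, so its missing entry is 100 − 90 = 10.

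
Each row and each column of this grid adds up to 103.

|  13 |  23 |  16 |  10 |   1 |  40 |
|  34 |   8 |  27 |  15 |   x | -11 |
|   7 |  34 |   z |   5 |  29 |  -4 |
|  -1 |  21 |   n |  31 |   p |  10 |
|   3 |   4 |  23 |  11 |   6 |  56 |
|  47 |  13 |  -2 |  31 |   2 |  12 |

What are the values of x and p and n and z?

The known cells in row 2 total 73, leaving 103 − 73 = 30 for the blank.
The known cells in column 5 total 68, leaving 103 − 68 = 35 for the blank.
The known cells in row 4 total 96, leaving 103 − 96 = 7 for the blank.
The known cells in row 3 total 71, leaving 103 − 71 = 32 for the blank.

x = 30, p = 35, n = 7, z = 32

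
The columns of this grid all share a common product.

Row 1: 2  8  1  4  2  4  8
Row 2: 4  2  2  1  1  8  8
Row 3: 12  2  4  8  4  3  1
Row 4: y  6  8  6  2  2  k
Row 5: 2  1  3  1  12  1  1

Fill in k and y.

k = 3, y = 1

Columns 3 and 5 each multiply to 192, so every column has product 192.
Column 7: 8×8×1×1 = 64, so the missing entry is 192 ÷ 64 = 3.
Column 1: 2×4×12×2 = 192, so the missing entry is 192 ÷ 192 = 1.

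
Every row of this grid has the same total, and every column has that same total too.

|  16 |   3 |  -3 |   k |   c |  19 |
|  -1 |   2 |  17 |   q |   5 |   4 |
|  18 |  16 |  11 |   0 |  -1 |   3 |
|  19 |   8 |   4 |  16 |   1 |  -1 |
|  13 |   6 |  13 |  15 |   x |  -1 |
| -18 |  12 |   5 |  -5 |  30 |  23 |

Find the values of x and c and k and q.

Rows 3 and 4 both sum to 47, so that's the common total.
Row 5: 13 + 6 + 13 + 15 − 1 = 46, so its missing entry is 47 − 46 = 1.
Row 2: -1 + 2 + 17 + 5 + 4 = 27, so its missing entry is 47 − 27 = 20.
Column 4: 20 + 0 + 16 + 15 − 5 = 46, so its missing entry is 47 − 46 = 1.
Row 1: 16 + 3 − 3 + 1 + 19 = 36, so its missing entry is 47 − 36 = 11.

x = 1, c = 11, k = 1, q = 20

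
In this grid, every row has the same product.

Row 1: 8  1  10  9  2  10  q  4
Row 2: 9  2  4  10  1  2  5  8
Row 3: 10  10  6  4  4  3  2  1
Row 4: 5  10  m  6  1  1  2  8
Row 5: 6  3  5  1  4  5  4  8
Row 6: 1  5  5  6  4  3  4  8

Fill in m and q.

Rows 3 and 5 each multiply to 57600, so every row has product 57600.
Row 4: 5×10×6×1×1×2×8 = 4800, so the missing entry is 57600 ÷ 4800 = 12.
Row 1: 8×1×10×9×2×10×4 = 57600, so the missing entry is 57600 ÷ 57600 = 1.

m = 12, q = 1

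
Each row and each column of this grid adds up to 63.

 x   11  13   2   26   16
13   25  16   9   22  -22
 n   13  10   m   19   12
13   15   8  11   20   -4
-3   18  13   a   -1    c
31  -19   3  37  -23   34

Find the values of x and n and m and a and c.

Row 1: 11 + 13 + 2 + 26 + 16 = 68, so its missing entry is 63 − 68 = -5.
Column 1: -5 + 13 + 13 − 3 + 31 = 49, so its missing entry is 63 − 49 = 14.
Row 3: 14 + 13 + 10 + 19 + 12 = 68, so its missing entry is 63 − 68 = -5.
Column 4: 2 + 9 − 5 + 11 + 37 = 54, so its missing entry is 63 − 54 = 9.
Row 5: -3 + 18 + 13 + 9 − 1 = 36, so its missing entry is 63 − 36 = 27.

x = -5, n = 14, m = -5, a = 9, c = 27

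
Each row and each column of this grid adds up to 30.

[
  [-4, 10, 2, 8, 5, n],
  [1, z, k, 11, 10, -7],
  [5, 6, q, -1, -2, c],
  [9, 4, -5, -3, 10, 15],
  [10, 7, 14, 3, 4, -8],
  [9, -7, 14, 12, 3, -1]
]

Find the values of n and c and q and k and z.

The known cells in column 2 total 20, leaving 30 − 20 = 10 for the blank.
The known cells in row 2 total 25, leaving 30 − 25 = 5 for the blank.
The known cells in row 1 total 21, leaving 30 − 21 = 9 for the blank.
The known cells in column 3 total 30, leaving 30 − 30 = 0 for the blank.
The known cells in row 3 total 8, leaving 30 − 8 = 22 for the blank.

n = 9, c = 22, q = 0, k = 5, z = 10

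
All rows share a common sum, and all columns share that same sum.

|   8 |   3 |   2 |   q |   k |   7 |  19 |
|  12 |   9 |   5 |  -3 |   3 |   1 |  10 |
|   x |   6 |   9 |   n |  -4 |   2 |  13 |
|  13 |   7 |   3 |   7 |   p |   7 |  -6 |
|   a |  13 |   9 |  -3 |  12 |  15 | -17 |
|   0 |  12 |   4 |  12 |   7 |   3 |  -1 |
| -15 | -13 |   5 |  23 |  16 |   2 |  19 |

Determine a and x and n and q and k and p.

Rows 2 and 6 both sum to 37, so that's the common total.
The known cells in row 5 total 29, leaving 37 − 29 = 8 for the blank.
The known cells in row 4 total 31, leaving 37 − 31 = 6 for the blank.
The known cells in column 5 total 40, leaving 37 − 40 = -3 for the blank.
The known cells in row 1 total 36, leaving 37 − 36 = 1 for the blank.
The known cells in column 1 total 26, leaving 37 − 26 = 11 for the blank.
The known cells in row 3 total 37, leaving 37 − 37 = 0 for the blank.

a = 8, x = 11, n = 0, q = 1, k = -3, p = 6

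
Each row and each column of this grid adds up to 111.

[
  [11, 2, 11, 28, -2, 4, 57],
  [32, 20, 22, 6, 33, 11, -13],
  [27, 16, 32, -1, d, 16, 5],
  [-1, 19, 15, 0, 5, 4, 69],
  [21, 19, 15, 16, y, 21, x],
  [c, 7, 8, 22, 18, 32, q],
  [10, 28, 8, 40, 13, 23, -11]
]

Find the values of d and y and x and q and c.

d = 16, y = 28, x = -9, q = 13, c = 11

Row 3 has 27 + 16 + 32 − 1 + 16 + 5 = 95; the blank must be 111 − 95 = 16.
Column 5 has -2 + 33 + 16 + 5 + 18 + 13 = 83; the blank must be 111 − 83 = 28.
Row 5 has 21 + 19 + 15 + 16 + 28 + 21 = 120; the blank must be 111 − 120 = -9.
Column 1 has 11 + 32 + 27 − 1 + 21 + 10 = 100; the blank must be 111 − 100 = 11.
Row 6 has 11 + 7 + 8 + 22 + 18 + 32 = 98; the blank must be 111 − 98 = 13.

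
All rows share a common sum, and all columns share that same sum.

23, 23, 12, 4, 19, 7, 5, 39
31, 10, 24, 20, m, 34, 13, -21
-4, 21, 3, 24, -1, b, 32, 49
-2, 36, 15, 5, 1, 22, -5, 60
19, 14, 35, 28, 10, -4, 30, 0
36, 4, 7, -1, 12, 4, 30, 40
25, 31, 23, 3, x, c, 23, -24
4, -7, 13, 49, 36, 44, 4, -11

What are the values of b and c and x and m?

Rows 1 and 4 both sum to 132, so that's the common total.
Row 2 has 31 + 10 + 24 + 20 + 34 + 13 − 21 = 111; the blank must be 132 − 111 = 21.
Row 3 has -4 + 21 + 3 + 24 − 1 + 32 + 49 = 124; the blank must be 132 − 124 = 8.
Column 5 has 19 + 21 − 1 + 1 + 10 + 12 + 36 = 98; the blank must be 132 − 98 = 34.
Row 7 has 25 + 31 + 23 + 3 + 34 + 23 − 24 = 115; the blank must be 132 − 115 = 17.

b = 8, c = 17, x = 34, m = 21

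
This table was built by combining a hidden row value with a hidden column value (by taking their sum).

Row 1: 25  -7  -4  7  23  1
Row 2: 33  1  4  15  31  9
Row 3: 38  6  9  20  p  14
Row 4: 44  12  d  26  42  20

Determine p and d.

The difference between any two rows is the same in every column — this is an addition table with the headers hidden.
Row 3 minus row 1 is 38 − 25 = 13, so its entry in column 5 is 23 + 13 = 36.
Row 4 minus row 1 is 44 − 25 = 19, so its entry in column 3 is -4 + 19 = 15.

p = 36, d = 15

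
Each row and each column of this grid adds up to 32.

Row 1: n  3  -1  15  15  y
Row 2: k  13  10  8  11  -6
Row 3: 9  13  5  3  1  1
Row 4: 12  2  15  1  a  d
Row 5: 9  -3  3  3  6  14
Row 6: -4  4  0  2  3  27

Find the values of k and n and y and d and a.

Column 5 has 15 + 11 + 1 + 6 + 3 = 36; the blank must be 32 − 36 = -4.
Row 2 has 13 + 10 + 8 + 11 − 6 = 36; the blank must be 32 − 36 = -4.
Column 1 has -4 + 9 + 12 + 9 − 4 = 22; the blank must be 32 − 22 = 10.
Row 1 has 10 + 3 − 1 + 15 + 15 = 42; the blank must be 32 − 42 = -10.
Row 4 has 12 + 2 + 15 + 1 − 4 = 26; the blank must be 32 − 26 = 6.

k = -4, n = 10, y = -10, d = 6, a = -4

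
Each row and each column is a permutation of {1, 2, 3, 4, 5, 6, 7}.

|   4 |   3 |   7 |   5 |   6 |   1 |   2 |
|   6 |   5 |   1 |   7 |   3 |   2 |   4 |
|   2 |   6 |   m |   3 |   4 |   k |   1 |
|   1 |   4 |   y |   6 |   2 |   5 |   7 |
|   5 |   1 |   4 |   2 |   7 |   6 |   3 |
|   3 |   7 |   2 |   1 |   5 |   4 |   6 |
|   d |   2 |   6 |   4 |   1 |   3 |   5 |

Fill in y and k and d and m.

At (row 4, col 3): row 4 already has {1, 2, 4, 5, 6, 7}, so the value is 3.
At (row 7, col 1): row 7 already has {1, 2, 3, 4, 5, 6}, so the value is 7.
At (row 3, col 6): column 6 already has {1, 2, 3, 4, 5, 6}, so the value is 7.
For row 3, column 3: row 3 already has {1, 2, 3, 4, 6, 7}; that leaves 5.

y = 3, k = 7, d = 7, m = 5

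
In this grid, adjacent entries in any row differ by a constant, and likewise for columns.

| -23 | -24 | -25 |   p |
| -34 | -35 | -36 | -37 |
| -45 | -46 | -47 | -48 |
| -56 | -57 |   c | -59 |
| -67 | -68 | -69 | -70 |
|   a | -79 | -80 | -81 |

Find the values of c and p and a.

Along each row the entries change by -1 per step; down each column they change by -11.
Row 4: from -56 at column 1, stepping by -1 to column 3 gives -58.
Row 1: from -23 at column 1, stepping by -1 to column 4 gives -26.
Row 6: from -79 at column 2, stepping by -1 to column 1 gives -78.

c = -58, p = -26, a = -78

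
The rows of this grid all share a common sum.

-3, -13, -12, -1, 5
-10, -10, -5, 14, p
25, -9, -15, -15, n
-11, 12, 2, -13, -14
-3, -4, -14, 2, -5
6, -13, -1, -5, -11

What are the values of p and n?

p = -13, n = -10

The complete rows each total -24.
Row 2 is missing -24 − (-11) = -13 (since -10 − 10 − 5 + 14 = -11).
Row 3 is missing -24 − (-14) = -10 (since 25 − 9 − 15 − 15 = -14).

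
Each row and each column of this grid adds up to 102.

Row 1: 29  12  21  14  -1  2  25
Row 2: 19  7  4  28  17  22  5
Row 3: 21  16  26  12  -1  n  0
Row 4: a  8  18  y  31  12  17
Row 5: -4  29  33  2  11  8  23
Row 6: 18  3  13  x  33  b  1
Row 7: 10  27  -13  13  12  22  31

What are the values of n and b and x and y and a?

Column 1 has 29 + 19 + 21 − 4 + 18 + 10 = 93; the blank must be 102 − 93 = 9.
Row 4 has 9 + 8 + 18 + 31 + 12 + 17 = 95; the blank must be 102 − 95 = 7.
Column 4 has 14 + 28 + 12 + 7 + 2 + 13 = 76; the blank must be 102 − 76 = 26.
Row 6 has 18 + 3 + 13 + 26 + 33 + 1 = 94; the blank must be 102 − 94 = 8.
Row 3 has 21 + 16 + 26 + 12 − 1 + 0 = 74; the blank must be 102 − 74 = 28.

n = 28, b = 8, x = 26, y = 7, a = 9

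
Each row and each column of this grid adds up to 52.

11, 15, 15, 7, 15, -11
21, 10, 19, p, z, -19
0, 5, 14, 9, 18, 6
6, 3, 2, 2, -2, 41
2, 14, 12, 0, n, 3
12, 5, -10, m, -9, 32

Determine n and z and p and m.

The known cells in row 5 total 31, leaving 52 − 31 = 21 for the blank.
The known cells in row 6 total 30, leaving 52 − 30 = 22 for the blank.
The known cells in column 4 total 40, leaving 52 − 40 = 12 for the blank.
The known cells in row 2 total 43, leaving 52 − 43 = 9 for the blank.

n = 21, z = 9, p = 12, m = 22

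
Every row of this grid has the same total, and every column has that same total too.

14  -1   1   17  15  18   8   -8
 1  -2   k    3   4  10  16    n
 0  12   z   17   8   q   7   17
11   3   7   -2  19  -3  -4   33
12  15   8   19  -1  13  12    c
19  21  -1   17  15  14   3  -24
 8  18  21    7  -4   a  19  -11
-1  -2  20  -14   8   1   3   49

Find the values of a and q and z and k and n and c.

a = 6, q = 5, z = -2, k = 10, n = 22, c = -14

Rows 1 and 4 both sum to 64, so that's the common total.
Row 7: 8 + 18 + 21 + 7 − 4 + 19 − 11 = 58, so its missing entry is 64 − 58 = 6.
Column 6: 18 + 10 − 3 + 13 + 14 + 6 + 1 = 59, so its missing entry is 64 − 59 = 5.
Row 3: 0 + 12 + 17 + 8 + 5 + 7 + 17 = 66, so its missing entry is 64 − 66 = -2.
Column 3: 1 − 2 + 7 + 8 − 1 + 21 + 20 = 54, so its missing entry is 64 − 54 = 10.
Row 2: 1 − 2 + 10 + 3 + 4 + 10 + 16 = 42, so its missing entry is 64 − 42 = 22.
Row 5: 12 + 15 + 8 + 19 − 1 + 13 + 12 = 78, so its missing entry is 64 − 78 = -14.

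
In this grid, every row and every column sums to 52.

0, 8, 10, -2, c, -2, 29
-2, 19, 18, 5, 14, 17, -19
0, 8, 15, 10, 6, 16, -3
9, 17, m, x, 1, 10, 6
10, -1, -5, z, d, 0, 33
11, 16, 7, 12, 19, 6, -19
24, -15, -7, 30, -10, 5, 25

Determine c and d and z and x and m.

The known cells in row 1 total 43, leaving 52 − 43 = 9 for the blank.
The known cells in column 5 total 39, leaving 52 − 39 = 13 for the blank.
The known cells in row 5 total 50, leaving 52 − 50 = 2 for the blank.
The known cells in column 4 total 57, leaving 52 − 57 = -5 for the blank.
The known cells in row 4 total 38, leaving 52 − 38 = 14 for the blank.

c = 9, d = 13, z = 2, x = -5, m = 14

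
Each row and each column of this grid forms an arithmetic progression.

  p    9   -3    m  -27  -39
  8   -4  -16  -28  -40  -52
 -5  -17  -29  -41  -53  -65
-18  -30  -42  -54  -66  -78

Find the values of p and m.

Along each row the entries change by -12 per step; down each column they change by -13.
Row 1: from 9 at column 2, stepping by -12 to column 1 gives 21.
Row 1: from 9 at column 2, stepping by -12 to column 4 gives -15.

p = 21, m = -15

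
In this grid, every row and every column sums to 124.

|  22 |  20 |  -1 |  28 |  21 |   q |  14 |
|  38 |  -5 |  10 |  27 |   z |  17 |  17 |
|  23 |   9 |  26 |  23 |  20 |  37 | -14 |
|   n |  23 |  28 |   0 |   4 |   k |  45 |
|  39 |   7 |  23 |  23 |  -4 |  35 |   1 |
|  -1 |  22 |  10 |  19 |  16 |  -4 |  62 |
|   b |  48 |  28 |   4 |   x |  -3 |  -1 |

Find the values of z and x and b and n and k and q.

Row 2 has 38 − 5 + 10 + 27 + 17 + 17 = 104; the blank must be 124 − 104 = 20.
Column 5 has 21 + 20 + 20 + 4 − 4 + 16 = 77; the blank must be 124 − 77 = 47.
Row 1 has 22 + 20 − 1 + 28 + 21 + 14 = 104; the blank must be 124 − 104 = 20.
Row 7 has 48 + 28 + 4 + 47 − 3 − 1 = 123; the blank must be 124 − 123 = 1.
Column 1 has 22 + 38 + 23 + 39 − 1 + 1 = 122; the blank must be 124 − 122 = 2.
Row 4 has 2 + 23 + 28 + 0 + 4 + 45 = 102; the blank must be 124 − 102 = 22.

z = 20, x = 47, b = 1, n = 2, k = 22, q = 20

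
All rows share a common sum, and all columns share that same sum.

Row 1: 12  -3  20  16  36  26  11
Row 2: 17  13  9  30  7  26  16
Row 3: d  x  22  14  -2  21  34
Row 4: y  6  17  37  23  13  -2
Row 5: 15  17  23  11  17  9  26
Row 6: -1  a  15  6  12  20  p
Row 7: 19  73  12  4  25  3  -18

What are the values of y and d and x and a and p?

y = 24, d = 32, x = -3, a = 15, p = 51

Rows 1 and 2 both sum to 118, so that's the common total.
Row 4 has 6 + 17 + 37 + 23 + 13 − 2 = 94; the blank must be 118 − 94 = 24.
Column 1 has 12 + 17 + 24 + 15 − 1 + 19 = 86; the blank must be 118 − 86 = 32.
Row 3 has 32 + 22 + 14 − 2 + 21 + 34 = 121; the blank must be 118 − 121 = -3.
Column 2 has -3 + 13 − 3 + 6 + 17 + 73 = 103; the blank must be 118 − 103 = 15.
Row 6 has -1 + 15 + 15 + 6 + 12 + 20 = 67; the blank must be 118 − 67 = 51.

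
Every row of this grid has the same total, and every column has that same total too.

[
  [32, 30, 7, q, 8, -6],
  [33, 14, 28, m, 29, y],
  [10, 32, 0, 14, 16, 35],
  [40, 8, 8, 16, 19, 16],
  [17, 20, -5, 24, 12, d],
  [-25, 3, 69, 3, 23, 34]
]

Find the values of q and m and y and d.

Rows 3 and 4 both sum to 107, so that's the common total.
Row 5: 17 + 20 − 5 + 24 + 12 = 68, so its missing entry is 107 − 68 = 39.
Row 1: 32 + 30 + 7 + 8 − 6 = 71, so its missing entry is 107 − 71 = 36.
Column 4: 36 + 14 + 16 + 24 + 3 = 93, so its missing entry is 107 − 93 = 14.
Row 2: 33 + 14 + 28 + 14 + 29 = 118, so its missing entry is 107 − 118 = -11.

q = 36, m = 14, y = -11, d = 39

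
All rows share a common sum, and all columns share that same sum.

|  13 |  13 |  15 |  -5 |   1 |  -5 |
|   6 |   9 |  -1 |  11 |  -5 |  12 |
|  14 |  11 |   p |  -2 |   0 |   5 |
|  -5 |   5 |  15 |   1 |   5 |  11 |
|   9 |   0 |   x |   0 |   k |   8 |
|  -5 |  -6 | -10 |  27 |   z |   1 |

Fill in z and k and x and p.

Rows 1 and 2 both sum to 32, so that's the common total.
Row 6: -5 − 6 − 10 + 27 + 1 = 7, so its missing entry is 32 − 7 = 25.
Column 5: 1 − 5 + 0 + 5 + 25 = 26, so its missing entry is 32 − 26 = 6.
Row 5: 9 + 0 + 0 + 6 + 8 = 23, so its missing entry is 32 − 23 = 9.
Row 3: 14 + 11 − 2 + 0 + 5 = 28, so its missing entry is 32 − 28 = 4.

z = 25, k = 6, x = 9, p = 4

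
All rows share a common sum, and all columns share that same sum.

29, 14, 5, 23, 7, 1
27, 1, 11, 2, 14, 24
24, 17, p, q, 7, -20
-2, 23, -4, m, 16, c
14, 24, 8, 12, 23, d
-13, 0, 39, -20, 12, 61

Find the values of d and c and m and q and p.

Rows 1 and 2 both sum to 79, so that's the common total.
The known cells in row 5 total 81, leaving 79 − 81 = -2 for the blank.
The known cells in column 3 total 59, leaving 79 − 59 = 20 for the blank.
The known cells in row 3 total 48, leaving 79 − 48 = 31 for the blank.
The known cells in column 4 total 48, leaving 79 − 48 = 31 for the blank.
The known cells in row 4 total 64, leaving 79 − 64 = 15 for the blank.

d = -2, c = 15, m = 31, q = 31, p = 20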